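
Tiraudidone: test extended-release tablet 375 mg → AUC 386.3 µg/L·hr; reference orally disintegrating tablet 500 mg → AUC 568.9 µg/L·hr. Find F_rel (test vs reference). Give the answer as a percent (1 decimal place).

F_rel = (AUC_test/D_test) / (AUC_ref/D_ref)
      = (386.3/375) / (568.9/500)
      = 1.03013 / 1.1378 = 0.9054 = 90.54%

F_rel = 90.5%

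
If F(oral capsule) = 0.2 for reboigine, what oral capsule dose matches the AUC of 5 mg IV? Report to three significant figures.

For equal systemic exposure: F × D_ev = D_iv
D_ev = D_iv / F = 5 / 0.2 = 25 mg

D_oral = 25.0 mg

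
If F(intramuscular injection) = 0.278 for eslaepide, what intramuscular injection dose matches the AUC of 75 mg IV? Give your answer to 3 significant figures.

D_intramuscular = 270 mg

For equal systemic exposure: F × D_ev = D_iv
D_ev = D_iv / F = 75 / 0.278 = 269.784 mg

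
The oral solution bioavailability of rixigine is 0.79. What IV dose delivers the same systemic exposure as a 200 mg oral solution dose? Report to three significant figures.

D_iv = 158 mg

Systemic exposure from an extravascular dose = F × D_ev, so the equivalent IV dose is F × D_ev.
D_iv = F × D_ev = 0.79 × 200 = 158 mg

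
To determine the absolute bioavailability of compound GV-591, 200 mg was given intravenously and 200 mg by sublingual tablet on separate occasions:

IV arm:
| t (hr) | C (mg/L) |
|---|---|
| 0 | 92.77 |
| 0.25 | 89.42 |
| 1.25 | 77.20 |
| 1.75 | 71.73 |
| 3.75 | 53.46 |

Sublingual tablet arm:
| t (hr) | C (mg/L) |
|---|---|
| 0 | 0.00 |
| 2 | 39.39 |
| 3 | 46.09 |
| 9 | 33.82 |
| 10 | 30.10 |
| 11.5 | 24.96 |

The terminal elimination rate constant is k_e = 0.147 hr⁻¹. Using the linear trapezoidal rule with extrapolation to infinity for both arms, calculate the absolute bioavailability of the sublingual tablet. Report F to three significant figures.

F = 0.894

Trapezoidal AUC_0→3.75 (IV):
  [0→0.25]: (92.77+89.42)/2 × 0.25 = 22.77375
  [0.25→1.25]: (89.42+77.20)/2 × 1 = 83.31
  [1.25→1.75]: (77.20+71.73)/2 × 0.5 = 37.2325
  [1.75→3.75]: (71.73+53.46)/2 × 2 = 125.19
  Sum = 268.50625 mg/L·hr
IV tail: 53.46/0.147 = 363.673; AUC_iv,0→∞ = 268.50625 + 363.673 = 632.17925 mg/L·hr
Trapezoidal AUC_0→11.5 (sublingual tablet):
  [0→2]: (0.00+39.39)/2 × 2 = 39.39
  [2→3]: (39.39+46.09)/2 × 1 = 42.74
  [3→9]: (46.09+33.82)/2 × 6 = 239.73
  [9→10]: (33.82+30.10)/2 × 1 = 31.96
  [10→11.5]: (30.10+24.96)/2 × 1.5 = 41.295
  Sum = 395.115 mg/L·hr
sublingual tablet tail: 24.96/0.147 = 169.796; AUC_ev,0→∞ = 395.115 + 169.796 = 564.911 mg/L·hr
F = (AUC_ev/D_ev)/(AUC_iv/D_iv) = (564.911/200)/(632.17925/200) = 2.824555/3.1609 = 0.8936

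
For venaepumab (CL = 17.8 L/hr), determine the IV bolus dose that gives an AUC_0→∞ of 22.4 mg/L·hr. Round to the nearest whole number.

Dose = 399 mg

Dose_iv = CL × AUC_0→∞
     = 17.8 × 22.4 = 398.72 mg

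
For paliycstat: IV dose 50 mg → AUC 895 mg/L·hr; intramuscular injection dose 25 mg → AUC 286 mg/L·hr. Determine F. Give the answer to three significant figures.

F = 0.639

F = (AUC_ev / D_ev) / (AUC_iv / D_iv)
  = (286/25) / (895/50)
  = 11.44 / 17.9 = 0.6391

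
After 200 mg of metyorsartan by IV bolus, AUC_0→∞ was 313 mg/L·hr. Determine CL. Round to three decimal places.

CL = Dose_iv / AUC_0→∞
   = 200 / 313 = 0.638978 L/hr

CL = 0.639 L/hr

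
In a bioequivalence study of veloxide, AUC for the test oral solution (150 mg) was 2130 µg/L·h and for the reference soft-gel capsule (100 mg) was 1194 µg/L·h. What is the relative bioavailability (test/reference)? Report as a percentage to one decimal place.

F_rel = (AUC_test/D_test) / (AUC_ref/D_ref)
      = (2130/150) / (1194/100)
      = 14.2 / 11.94 = 1.1893 = 118.93%

F_rel = 118.9%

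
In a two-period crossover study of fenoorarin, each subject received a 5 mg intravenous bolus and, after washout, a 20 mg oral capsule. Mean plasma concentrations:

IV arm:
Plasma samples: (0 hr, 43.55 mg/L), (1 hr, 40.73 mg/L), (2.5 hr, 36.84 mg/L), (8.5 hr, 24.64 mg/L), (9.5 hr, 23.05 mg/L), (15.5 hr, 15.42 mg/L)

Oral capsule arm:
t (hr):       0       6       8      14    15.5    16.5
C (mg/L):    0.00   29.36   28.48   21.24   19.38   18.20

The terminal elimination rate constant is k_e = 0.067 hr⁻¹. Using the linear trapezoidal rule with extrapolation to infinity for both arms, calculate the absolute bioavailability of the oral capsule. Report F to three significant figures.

Trapezoidal AUC_0→15.5 (IV):
  [0→1]: (43.55+40.73)/2 × 1 = 42.14
  [1→2.5]: (40.73+36.84)/2 × 1.5 = 58.1775
  [2.5→8.5]: (36.84+24.64)/2 × 6 = 184.44
  [8.5→9.5]: (24.64+23.05)/2 × 1 = 23.845
  [9.5→15.5]: (23.05+15.42)/2 × 6 = 115.41
  Sum = 424.0125 mg/L·hr
IV tail: 15.42/0.067 = 230.149; AUC_iv,0→∞ = 424.0125 + 230.149 = 654.1615 mg/L·hr
Trapezoidal AUC_0→16.5 (oral capsule):
  [0→6]: (0.00+29.36)/2 × 6 = 88.08
  [6→8]: (29.36+28.48)/2 × 2 = 57.84
  [8→14]: (28.48+21.24)/2 × 6 = 149.16
  [14→15.5]: (21.24+19.38)/2 × 1.5 = 30.465
  [15.5→16.5]: (19.38+18.20)/2 × 1 = 18.79
  Sum = 344.335 mg/L·hr
oral capsule tail: 18.20/0.067 = 271.642; AUC_ev,0→∞ = 344.335 + 271.642 = 615.977 mg/L·hr
F = (AUC_ev/D_ev)/(AUC_iv/D_iv) = (615.977/20)/(654.1615/5) = 30.79885/130.8323 = 0.2354

F = 0.235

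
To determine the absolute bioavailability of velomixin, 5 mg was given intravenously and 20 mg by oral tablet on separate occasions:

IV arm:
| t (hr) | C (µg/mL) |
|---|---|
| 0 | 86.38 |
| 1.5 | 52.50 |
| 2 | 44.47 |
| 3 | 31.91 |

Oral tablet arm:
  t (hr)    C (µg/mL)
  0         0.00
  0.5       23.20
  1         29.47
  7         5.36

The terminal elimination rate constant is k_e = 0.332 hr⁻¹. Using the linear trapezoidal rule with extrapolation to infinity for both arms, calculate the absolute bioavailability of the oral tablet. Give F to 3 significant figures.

Trapezoidal AUC_0→3 (IV):
  [0→1.5]: (86.38+52.50)/2 × 1.5 = 104.16
  [1.5→2]: (52.50+44.47)/2 × 0.5 = 24.2425
  [2→3]: (44.47+31.91)/2 × 1 = 38.19
  Sum = 166.5925 µg/mL·hr
IV tail: 31.91/0.332 = 96.114; AUC_iv,0→∞ = 166.5925 + 96.114 = 262.7065 µg/mL·hr
Trapezoidal AUC_0→7 (oral tablet):
  [0→0.5]: (0.00+23.20)/2 × 0.5 = 5.8
  [0.5→1]: (23.20+29.47)/2 × 0.5 = 13.1675
  [1→7]: (29.47+5.36)/2 × 6 = 104.49
  Sum = 123.4575 µg/mL·hr
oral tablet tail: 5.36/0.332 = 16.145; AUC_ev,0→∞ = 123.4575 + 16.145 = 139.6025 µg/mL·hr
F = (AUC_ev/D_ev)/(AUC_iv/D_iv) = (139.6025/20)/(262.7065/5) = 6.980125/52.5413 = 0.1329

F = 0.133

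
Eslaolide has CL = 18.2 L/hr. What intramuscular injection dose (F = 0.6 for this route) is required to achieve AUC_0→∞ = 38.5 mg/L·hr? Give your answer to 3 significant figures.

Dose = 1170 mg

Dose = CL × AUC_0→∞ / F
     = 18.2 × 38.5 / 0.6 = 1167.83 mg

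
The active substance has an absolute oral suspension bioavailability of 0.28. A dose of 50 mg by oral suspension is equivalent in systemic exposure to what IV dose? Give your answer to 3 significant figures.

Systemic exposure from an extravascular dose = F × D_ev, so the equivalent IV dose is F × D_ev.
D_iv = F × D_ev = 0.28 × 50 = 14 mg

D_iv = 14.0 mg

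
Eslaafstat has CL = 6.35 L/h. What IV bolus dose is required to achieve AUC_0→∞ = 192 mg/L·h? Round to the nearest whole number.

Dose = 1219 mg

Dose_iv = CL × AUC_0→∞
     = 6.35 × 192 = 1219.2 mg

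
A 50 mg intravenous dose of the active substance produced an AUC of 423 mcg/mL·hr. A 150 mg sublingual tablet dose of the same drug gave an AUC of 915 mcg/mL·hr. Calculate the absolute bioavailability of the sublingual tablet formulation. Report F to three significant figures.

F = (AUC_ev / D_ev) / (AUC_iv / D_iv)
  = (915/150) / (423/50)
  = 6.1 / 8.46 = 0.7210

F = 0.721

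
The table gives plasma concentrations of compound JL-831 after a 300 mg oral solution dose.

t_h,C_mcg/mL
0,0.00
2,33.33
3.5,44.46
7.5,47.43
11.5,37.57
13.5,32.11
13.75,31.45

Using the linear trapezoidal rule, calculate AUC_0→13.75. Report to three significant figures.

AUC = 523 mcg/mL·h

Trapezoidal AUC_0→13.75:
  [0→2]: (0.00+33.33)/2 × 2 = 33.33
  [2→3.5]: (33.33+44.46)/2 × 1.5 = 58.3425
  [3.5→7.5]: (44.46+47.43)/2 × 4 = 183.78
  [7.5→11.5]: (47.43+37.57)/2 × 4 = 170.0
  [11.5→13.5]: (37.57+32.11)/2 × 2 = 69.68
  [13.5→13.75]: (32.11+31.45)/2 × 0.25 = 7.945
  Sum = 523.0775 mcg/mL·h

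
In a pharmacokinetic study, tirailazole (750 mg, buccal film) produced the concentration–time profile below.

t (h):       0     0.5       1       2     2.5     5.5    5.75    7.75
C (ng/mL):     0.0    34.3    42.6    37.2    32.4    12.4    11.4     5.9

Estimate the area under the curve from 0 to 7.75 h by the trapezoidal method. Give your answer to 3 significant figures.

Trapezoidal AUC_0→7.75:
  [0→0.5]: (0.0+34.3)/2 × 0.5 = 8.575
  [0.5→1]: (34.3+42.6)/2 × 0.5 = 19.225
  [1→2]: (42.6+37.2)/2 × 1 = 39.9
  [2→2.5]: (37.2+32.4)/2 × 0.5 = 17.4
  [2.5→5.5]: (32.4+12.4)/2 × 3 = 67.2
  [5.5→5.75]: (12.4+11.4)/2 × 0.25 = 2.975
  [5.75→7.75]: (11.4+5.9)/2 × 2 = 17.3
  Sum = 172.575 ng/mL·h

AUC = 173 ng/mL·h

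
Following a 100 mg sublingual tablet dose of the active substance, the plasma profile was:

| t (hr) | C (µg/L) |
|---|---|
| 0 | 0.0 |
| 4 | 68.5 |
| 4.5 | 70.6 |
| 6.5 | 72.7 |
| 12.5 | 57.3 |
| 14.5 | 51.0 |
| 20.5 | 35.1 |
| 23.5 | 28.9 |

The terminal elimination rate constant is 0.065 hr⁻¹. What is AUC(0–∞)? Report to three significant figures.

AUC = 1610 µg/L·hr

Trapezoidal AUC_0→23.5:
  [0→4]: (0.0+68.5)/2 × 4 = 137.0
  [4→4.5]: (68.5+70.6)/2 × 0.5 = 34.775
  [4.5→6.5]: (70.6+72.7)/2 × 2 = 143.3
  [6.5→12.5]: (72.7+57.3)/2 × 6 = 390.0
  [12.5→14.5]: (57.3+51.0)/2 × 2 = 108.3
  [14.5→20.5]: (51.0+35.1)/2 × 6 = 258.3
  [20.5→23.5]: (35.1+28.9)/2 × 3 = 96.0
  Sum = 1167.675 µg/L·hr
Extrapolated tail: C_last / k_e = 28.9 / 0.065 = 444.615
AUC_0→∞ = 1167.675 + 444.615 = 1612.29 µg/L·hr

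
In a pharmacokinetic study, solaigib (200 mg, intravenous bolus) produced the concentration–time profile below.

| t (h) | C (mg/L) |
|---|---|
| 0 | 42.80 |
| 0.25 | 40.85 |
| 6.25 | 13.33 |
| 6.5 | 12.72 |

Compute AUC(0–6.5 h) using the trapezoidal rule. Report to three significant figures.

AUC = 176 mg/L·h

Trapezoidal AUC_0→6.5:
  [0→0.25]: (42.80+40.85)/2 × 0.25 = 10.45625
  [0.25→6.25]: (40.85+13.33)/2 × 6 = 162.54
  [6.25→6.5]: (13.33+12.72)/2 × 0.25 = 3.25625
  Sum = 176.2525 mg/L·h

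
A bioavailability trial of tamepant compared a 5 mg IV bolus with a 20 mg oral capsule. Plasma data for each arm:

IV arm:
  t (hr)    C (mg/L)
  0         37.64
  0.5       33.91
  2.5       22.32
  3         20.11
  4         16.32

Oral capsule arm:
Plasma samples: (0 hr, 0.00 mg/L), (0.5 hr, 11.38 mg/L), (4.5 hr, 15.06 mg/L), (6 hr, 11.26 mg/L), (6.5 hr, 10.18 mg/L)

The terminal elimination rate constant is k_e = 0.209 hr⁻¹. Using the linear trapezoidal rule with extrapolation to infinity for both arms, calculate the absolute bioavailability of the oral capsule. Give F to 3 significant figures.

Trapezoidal AUC_0→4 (IV):
  [0→0.5]: (37.64+33.91)/2 × 0.5 = 17.8875
  [0.5→2.5]: (33.91+22.32)/2 × 2 = 56.23
  [2.5→3]: (22.32+20.11)/2 × 0.5 = 10.6075
  [3→4]: (20.11+16.32)/2 × 1 = 18.215
  Sum = 102.94 mg/L·hr
IV tail: 16.32/0.209 = 78.086; AUC_iv,0→∞ = 102.94 + 78.086 = 181.026 mg/L·hr
Trapezoidal AUC_0→6.5 (oral capsule):
  [0→0.5]: (0.00+11.38)/2 × 0.5 = 2.845
  [0.5→4.5]: (11.38+15.06)/2 × 4 = 52.88
  [4.5→6]: (15.06+11.26)/2 × 1.5 = 19.74
  [6→6.5]: (11.26+10.18)/2 × 0.5 = 5.36
  Sum = 80.825 mg/L·hr
oral capsule tail: 10.18/0.209 = 48.708; AUC_ev,0→∞ = 80.825 + 48.708 = 129.533 mg/L·hr
F = (AUC_ev/D_ev)/(AUC_iv/D_iv) = (129.533/20)/(181.026/5) = 6.47665/36.2052 = 0.1789

F = 0.179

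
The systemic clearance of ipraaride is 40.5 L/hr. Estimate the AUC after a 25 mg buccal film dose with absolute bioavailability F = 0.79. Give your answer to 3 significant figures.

AUC = 0.488 mg/L·hr

AUC_0→∞ = F × Dose / CL
        = 0.79 × 25 / 40.5 = 0.487654 mg/L·hr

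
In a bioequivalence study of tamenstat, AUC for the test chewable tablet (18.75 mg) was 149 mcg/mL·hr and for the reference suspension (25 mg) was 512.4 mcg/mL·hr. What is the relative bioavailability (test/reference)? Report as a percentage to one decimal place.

F_rel = 38.8%

F_rel = (AUC_test/D_test) / (AUC_ref/D_ref)
      = (149/18.75) / (512.4/25)
      = 7.94667 / 20.496 = 0.3877 = 38.77%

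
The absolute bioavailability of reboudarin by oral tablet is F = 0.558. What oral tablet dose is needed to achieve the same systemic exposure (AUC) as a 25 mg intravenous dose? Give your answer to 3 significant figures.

D_oral = 44.8 mg

For equal systemic exposure: F × D_ev = D_iv
D_ev = D_iv / F = 25 / 0.558 = 44.8029 mg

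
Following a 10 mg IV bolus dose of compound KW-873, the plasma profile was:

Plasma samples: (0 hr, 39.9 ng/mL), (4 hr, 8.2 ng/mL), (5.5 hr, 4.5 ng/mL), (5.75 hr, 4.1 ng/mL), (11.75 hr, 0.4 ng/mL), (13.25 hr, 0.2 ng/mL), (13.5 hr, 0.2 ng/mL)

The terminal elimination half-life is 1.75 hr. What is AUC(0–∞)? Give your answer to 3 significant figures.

Trapezoidal AUC_0→13.5:
  [0→4]: (39.9+8.2)/2 × 4 = 96.2
  [4→5.5]: (8.2+4.5)/2 × 1.5 = 9.525
  [5.5→5.75]: (4.5+4.1)/2 × 0.25 = 1.075
  [5.75→11.75]: (4.1+0.4)/2 × 6 = 13.5
  [11.75→13.25]: (0.4+0.2)/2 × 1.5 = 0.45
  [13.25→13.5]: (0.2+0.2)/2 × 0.25 = 0.05
  Sum = 120.8 ng/mL·hr
k_e = ln2 / t½ = 0.693147 / 1.75 = 0.3961 hr^-1
Extrapolated tail: C_last / k_e = 0.2 / 0.3961 = 0.505
AUC_0→∞ = 120.8 + 0.505 = 121.305 ng/mL·hr

AUC = 121 ng/mL·hr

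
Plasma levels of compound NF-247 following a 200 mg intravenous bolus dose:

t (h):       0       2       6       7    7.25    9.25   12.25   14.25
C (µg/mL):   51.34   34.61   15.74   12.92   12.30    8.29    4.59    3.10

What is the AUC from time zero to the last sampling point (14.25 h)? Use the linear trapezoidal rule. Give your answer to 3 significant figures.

Trapezoidal AUC_0→14.25:
  [0→2]: (51.34+34.61)/2 × 2 = 85.95
  [2→6]: (34.61+15.74)/2 × 4 = 100.7
  [6→7]: (15.74+12.92)/2 × 1 = 14.33
  [7→7.25]: (12.92+12.30)/2 × 0.25 = 3.1525
  [7.25→9.25]: (12.30+8.29)/2 × 2 = 20.59
  [9.25→12.25]: (8.29+4.59)/2 × 3 = 19.32
  [12.25→14.25]: (4.59+3.10)/2 × 2 = 7.69
  Sum = 251.7325 µg/mL·h

AUC = 252 µg/mL·h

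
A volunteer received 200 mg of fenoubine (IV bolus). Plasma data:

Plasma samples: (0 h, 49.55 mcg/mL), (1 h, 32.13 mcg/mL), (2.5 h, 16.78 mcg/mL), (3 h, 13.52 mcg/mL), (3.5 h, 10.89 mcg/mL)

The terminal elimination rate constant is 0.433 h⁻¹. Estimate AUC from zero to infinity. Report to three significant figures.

Trapezoidal AUC_0→3.5:
  [0→1]: (49.55+32.13)/2 × 1 = 40.84
  [1→2.5]: (32.13+16.78)/2 × 1.5 = 36.6825
  [2.5→3]: (16.78+13.52)/2 × 0.5 = 7.575
  [3→3.5]: (13.52+10.89)/2 × 0.5 = 6.1025
  Sum = 91.2 mcg/mL·h
Extrapolated tail: C_last / k_e = 10.89 / 0.433 = 25.150
AUC_0→∞ = 91.2 + 25.150 = 116.35 mcg/mL·h

AUC = 116 mcg/mL·h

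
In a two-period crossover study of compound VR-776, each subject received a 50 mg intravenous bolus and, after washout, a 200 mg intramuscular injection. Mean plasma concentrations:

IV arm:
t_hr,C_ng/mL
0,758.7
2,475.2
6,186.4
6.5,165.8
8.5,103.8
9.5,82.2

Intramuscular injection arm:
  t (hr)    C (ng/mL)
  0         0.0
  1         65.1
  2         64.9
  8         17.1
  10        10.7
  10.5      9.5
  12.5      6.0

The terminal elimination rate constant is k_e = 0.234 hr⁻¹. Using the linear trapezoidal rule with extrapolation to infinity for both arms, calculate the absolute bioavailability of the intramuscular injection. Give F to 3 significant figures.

F = 0.0311

Trapezoidal AUC_0→9.5 (IV):
  [0→2]: (758.7+475.2)/2 × 2 = 1233.9
  [2→6]: (475.2+186.4)/2 × 4 = 1323.2
  [6→6.5]: (186.4+165.8)/2 × 0.5 = 88.05
  [6.5→8.5]: (165.8+103.8)/2 × 2 = 269.6
  [8.5→9.5]: (103.8+82.2)/2 × 1 = 93.0
  Sum = 3007.75 ng/mL·hr
IV tail: 82.2/0.234 = 351.282; AUC_iv,0→∞ = 3007.75 + 351.282 = 3359.032 ng/mL·hr
Trapezoidal AUC_0→12.5 (intramuscular injection):
  [0→1]: (0.0+65.1)/2 × 1 = 32.55
  [1→2]: (65.1+64.9)/2 × 1 = 65.0
  [2→8]: (64.9+17.1)/2 × 6 = 246.0
  [8→10]: (17.1+10.7)/2 × 2 = 27.8
  [10→10.5]: (10.7+9.5)/2 × 0.5 = 5.05
  [10.5→12.5]: (9.5+6.0)/2 × 2 = 15.5
  Sum = 391.9 ng/mL·hr
intramuscular injection tail: 6.0/0.234 = 25.641; AUC_ev,0→∞ = 391.9 + 25.641 = 417.541 ng/mL·hr
F = (AUC_ev/D_ev)/(AUC_iv/D_iv) = (417.541/200)/(3359.032/50) = 2.087705/67.18064 = 0.0311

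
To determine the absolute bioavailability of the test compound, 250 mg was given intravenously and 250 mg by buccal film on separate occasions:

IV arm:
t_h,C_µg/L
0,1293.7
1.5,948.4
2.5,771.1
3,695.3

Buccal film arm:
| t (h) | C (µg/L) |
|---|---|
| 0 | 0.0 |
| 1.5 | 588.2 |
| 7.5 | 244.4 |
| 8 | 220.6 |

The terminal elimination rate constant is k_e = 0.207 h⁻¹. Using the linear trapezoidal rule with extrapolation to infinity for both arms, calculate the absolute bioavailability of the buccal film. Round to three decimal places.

Trapezoidal AUC_0→3 (IV):
  [0→1.5]: (1293.7+948.4)/2 × 1.5 = 1681.575
  [1.5→2.5]: (948.4+771.1)/2 × 1 = 859.75
  [2.5→3]: (771.1+695.3)/2 × 0.5 = 366.6
  Sum = 2907.925 µg/L·h
IV tail: 695.3/0.207 = 3358.937; AUC_iv,0→∞ = 2907.925 + 3358.937 = 6266.862 µg/L·h
Trapezoidal AUC_0→8 (buccal film):
  [0→1.5]: (0.0+588.2)/2 × 1.5 = 441.15
  [1.5→7.5]: (588.2+244.4)/2 × 6 = 2497.8
  [7.5→8]: (244.4+220.6)/2 × 0.5 = 116.25
  Sum = 3055.2 µg/L·h
buccal film tail: 220.6/0.207 = 1065.700; AUC_ev,0→∞ = 3055.2 + 1065.700 = 4120.9 µg/L·h
F = (AUC_ev/D_ev)/(AUC_iv/D_iv) = (4120.9/250)/(6266.862/250) = 16.4836/25.067448 = 0.6576

F = 0.658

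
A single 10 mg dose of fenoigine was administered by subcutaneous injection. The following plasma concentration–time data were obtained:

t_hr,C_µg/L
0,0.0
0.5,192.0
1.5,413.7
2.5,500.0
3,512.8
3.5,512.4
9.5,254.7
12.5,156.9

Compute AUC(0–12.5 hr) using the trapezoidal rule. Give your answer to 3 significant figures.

Trapezoidal AUC_0→12.5:
  [0→0.5]: (0.0+192.0)/2 × 0.5 = 48.0
  [0.5→1.5]: (192.0+413.7)/2 × 1 = 302.85
  [1.5→2.5]: (413.7+500.0)/2 × 1 = 456.85
  [2.5→3]: (500.0+512.8)/2 × 0.5 = 253.2
  [3→3.5]: (512.8+512.4)/2 × 0.5 = 256.3
  [3.5→9.5]: (512.4+254.7)/2 × 6 = 2301.3
  [9.5→12.5]: (254.7+156.9)/2 × 3 = 617.4
  Sum = 4235.9 µg/L·hr

AUC = 4240 µg/L·hr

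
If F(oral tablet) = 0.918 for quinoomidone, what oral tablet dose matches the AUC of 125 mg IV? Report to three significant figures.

D_oral = 136 mg

For equal systemic exposure: F × D_ev = D_iv
D_ev = D_iv / F = 125 / 0.918 = 136.166 mg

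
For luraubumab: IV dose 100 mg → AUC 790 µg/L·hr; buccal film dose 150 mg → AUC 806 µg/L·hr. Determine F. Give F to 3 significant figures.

F = 0.680

F = (AUC_ev / D_ev) / (AUC_iv / D_iv)
  = (806/150) / (790/100)
  = 5.37333 / 7.9 = 0.6802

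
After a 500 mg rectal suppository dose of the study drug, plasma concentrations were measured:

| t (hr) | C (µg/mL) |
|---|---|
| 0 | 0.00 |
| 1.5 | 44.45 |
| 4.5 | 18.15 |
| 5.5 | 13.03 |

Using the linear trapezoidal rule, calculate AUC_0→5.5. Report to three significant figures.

Trapezoidal AUC_0→5.5:
  [0→1.5]: (0.00+44.45)/2 × 1.5 = 33.3375
  [1.5→4.5]: (44.45+18.15)/2 × 3 = 93.9
  [4.5→5.5]: (18.15+13.03)/2 × 1 = 15.59
  Sum = 142.8275 µg/mL·hr

AUC = 143 µg/mL·hr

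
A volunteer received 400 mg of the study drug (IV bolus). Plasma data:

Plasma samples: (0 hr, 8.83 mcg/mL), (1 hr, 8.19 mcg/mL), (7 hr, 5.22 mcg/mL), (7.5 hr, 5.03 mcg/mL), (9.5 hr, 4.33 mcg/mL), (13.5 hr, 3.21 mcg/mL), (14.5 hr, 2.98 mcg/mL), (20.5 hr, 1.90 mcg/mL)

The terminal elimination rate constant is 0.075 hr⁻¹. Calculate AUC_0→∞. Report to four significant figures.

Trapezoidal AUC_0→20.5:
  [0→1]: (8.83+8.19)/2 × 1 = 8.51
  [1→7]: (8.19+5.22)/2 × 6 = 40.23
  [7→7.5]: (5.22+5.03)/2 × 0.5 = 2.5625
  [7.5→9.5]: (5.03+4.33)/2 × 2 = 9.36
  [9.5→13.5]: (4.33+3.21)/2 × 4 = 15.08
  [13.5→14.5]: (3.21+2.98)/2 × 1 = 3.095
  [14.5→20.5]: (2.98+1.90)/2 × 6 = 14.64
  Sum = 93.4775 mcg/mL·hr
Extrapolated tail: C_last / k_e = 1.90 / 0.075 = 25.333
AUC_0→∞ = 93.4775 + 25.333 = 118.8105 mcg/mL·hr

AUC = 118.8 mcg/mL·hr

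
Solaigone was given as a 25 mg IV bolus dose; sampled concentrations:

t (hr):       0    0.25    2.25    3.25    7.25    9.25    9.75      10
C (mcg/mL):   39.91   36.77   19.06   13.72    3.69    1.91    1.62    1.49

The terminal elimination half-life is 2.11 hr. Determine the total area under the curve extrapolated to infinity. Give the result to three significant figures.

Trapezoidal AUC_0→10:
  [0→0.25]: (39.91+36.77)/2 × 0.25 = 9.585
  [0.25→2.25]: (36.77+19.06)/2 × 2 = 55.83
  [2.25→3.25]: (19.06+13.72)/2 × 1 = 16.39
  [3.25→7.25]: (13.72+3.69)/2 × 4 = 34.82
  [7.25→9.25]: (3.69+1.91)/2 × 2 = 5.6
  [9.25→9.75]: (1.91+1.62)/2 × 0.5 = 0.8825
  [9.75→10]: (1.62+1.49)/2 × 0.25 = 0.38875
  Sum = 123.49625 mcg/mL·hr
k_e = ln2 / t½ = 0.693147 / 2.11 = 0.3285 hr^-1
Extrapolated tail: C_last / k_e = 1.49 / 0.3285 = 4.536
AUC_0→∞ = 123.49625 + 4.536 = 128.03225 mcg/mL·hr

AUC = 128 mcg/mL·hr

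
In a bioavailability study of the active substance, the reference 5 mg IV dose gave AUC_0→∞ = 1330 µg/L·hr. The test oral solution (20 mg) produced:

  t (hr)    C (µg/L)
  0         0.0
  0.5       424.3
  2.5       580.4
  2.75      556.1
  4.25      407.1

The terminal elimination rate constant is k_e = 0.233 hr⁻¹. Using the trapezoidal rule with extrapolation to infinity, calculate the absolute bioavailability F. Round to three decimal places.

Trapezoidal AUC_0→4.25 (oral solution):
  [0→0.5]: (0.0+424.3)/2 × 0.5 = 106.075
  [0.5→2.5]: (424.3+580.4)/2 × 2 = 1004.7
  [2.5→2.75]: (580.4+556.1)/2 × 0.25 = 142.0625
  [2.75→4.25]: (556.1+407.1)/2 × 1.5 = 722.4
  Sum = 1975.2375 µg/L·hr
Tail: C_last/k_e = 407.1/0.233 = 1747.210
AUC_0→∞ (oral solution) = 1975.2375 + 1747.210 = 3722.4475 µg/L·hr
F = (AUC_ev/D_ev)/(AUC_iv/D_iv) = (3722.4475/20)/(1330/5) = 186.122/266 = 0.6997

F = 0.700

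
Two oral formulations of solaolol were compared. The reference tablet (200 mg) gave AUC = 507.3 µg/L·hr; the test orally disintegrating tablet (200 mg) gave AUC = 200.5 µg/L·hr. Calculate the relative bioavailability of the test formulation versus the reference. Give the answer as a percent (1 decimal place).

F_rel = (AUC_test/D_test) / (AUC_ref/D_ref)
      = (200.5/200) / (507.3/200)
      = 1.0025 / 2.5365 = 0.3952 = 39.52%

F_rel = 39.5%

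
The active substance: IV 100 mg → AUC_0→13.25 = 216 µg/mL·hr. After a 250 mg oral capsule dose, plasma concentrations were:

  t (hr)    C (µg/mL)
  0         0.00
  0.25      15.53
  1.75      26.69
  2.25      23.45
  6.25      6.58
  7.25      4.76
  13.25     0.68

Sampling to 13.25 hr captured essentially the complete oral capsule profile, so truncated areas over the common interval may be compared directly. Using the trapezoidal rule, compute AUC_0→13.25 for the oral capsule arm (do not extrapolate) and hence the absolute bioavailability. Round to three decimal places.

Trapezoidal AUC_0→13.25 (oral capsule):
  [0→0.25]: (0.00+15.53)/2 × 0.25 = 1.94125
  [0.25→1.75]: (15.53+26.69)/2 × 1.5 = 31.665
  [1.75→2.25]: (26.69+23.45)/2 × 0.5 = 12.535
  [2.25→6.25]: (23.45+6.58)/2 × 4 = 60.06
  [6.25→7.25]: (6.58+4.76)/2 × 1 = 5.67
  [7.25→13.25]: (4.76+0.68)/2 × 6 = 16.32
  Sum = 128.19125 µg/mL·hr
F = (AUC_ev/D_ev)/(AUC_iv/D_iv) = (128.19125/250)/(216/100) = 0.512765/2.16 = 0.2374

F = 0.237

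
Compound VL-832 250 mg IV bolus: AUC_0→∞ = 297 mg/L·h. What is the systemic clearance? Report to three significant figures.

CL = 0.842 L/h

CL = Dose_iv / AUC_0→∞
   = 250 / 297 = 0.841751 L/h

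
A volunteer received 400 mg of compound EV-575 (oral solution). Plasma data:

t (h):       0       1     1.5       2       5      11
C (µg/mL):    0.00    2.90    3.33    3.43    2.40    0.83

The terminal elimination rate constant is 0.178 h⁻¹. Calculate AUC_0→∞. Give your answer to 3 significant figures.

Trapezoidal AUC_0→11:
  [0→1]: (0.00+2.90)/2 × 1 = 1.45
  [1→1.5]: (2.90+3.33)/2 × 0.5 = 1.5575
  [1.5→2]: (3.33+3.43)/2 × 0.5 = 1.69
  [2→5]: (3.43+2.40)/2 × 3 = 8.745
  [5→11]: (2.40+0.83)/2 × 6 = 9.69
  Sum = 23.1325 µg/mL·h
Extrapolated tail: C_last / k_e = 0.83 / 0.178 = 4.663
AUC_0→∞ = 23.1325 + 4.663 = 27.7955 µg/mL·h

AUC = 27.8 µg/mL·h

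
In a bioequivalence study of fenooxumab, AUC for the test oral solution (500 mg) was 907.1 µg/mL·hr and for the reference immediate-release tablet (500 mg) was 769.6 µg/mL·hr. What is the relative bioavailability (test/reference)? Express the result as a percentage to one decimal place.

F_rel = (AUC_test/D_test) / (AUC_ref/D_ref)
      = (907.1/500) / (769.6/500)
      = 1.8142 / 1.5392 = 1.1787 = 117.87%

F_rel = 117.9%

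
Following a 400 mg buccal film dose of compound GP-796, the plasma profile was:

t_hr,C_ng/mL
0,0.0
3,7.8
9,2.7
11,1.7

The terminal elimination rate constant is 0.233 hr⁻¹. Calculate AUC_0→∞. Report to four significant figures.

AUC = 54.90 ng/mL·hr

Trapezoidal AUC_0→11:
  [0→3]: (0.0+7.8)/2 × 3 = 11.7
  [3→9]: (7.8+2.7)/2 × 6 = 31.5
  [9→11]: (2.7+1.7)/2 × 2 = 4.4
  Sum = 47.6 ng/mL·hr
Extrapolated tail: C_last / k_e = 1.7 / 0.233 = 7.296
AUC_0→∞ = 47.6 + 7.296 = 54.896 ng/mL·hr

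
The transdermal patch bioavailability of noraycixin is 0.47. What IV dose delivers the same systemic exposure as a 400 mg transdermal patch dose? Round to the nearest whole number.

D_iv = 188 mg

Systemic exposure from an extravascular dose = F × D_ev, so the equivalent IV dose is F × D_ev.
D_iv = F × D_ev = 0.47 × 400 = 188 mg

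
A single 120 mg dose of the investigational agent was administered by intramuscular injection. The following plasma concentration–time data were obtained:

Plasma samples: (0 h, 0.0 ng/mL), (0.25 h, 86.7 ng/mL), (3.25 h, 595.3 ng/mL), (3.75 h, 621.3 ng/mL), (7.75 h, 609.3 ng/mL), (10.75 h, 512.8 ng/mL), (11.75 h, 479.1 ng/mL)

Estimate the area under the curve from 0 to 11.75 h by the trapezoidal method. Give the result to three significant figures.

AUC = 5980 ng/mL·h

Trapezoidal AUC_0→11.75:
  [0→0.25]: (0.0+86.7)/2 × 0.25 = 10.8375
  [0.25→3.25]: (86.7+595.3)/2 × 3 = 1023.0
  [3.25→3.75]: (595.3+621.3)/2 × 0.5 = 304.15
  [3.75→7.75]: (621.3+609.3)/2 × 4 = 2461.2
  [7.75→10.75]: (609.3+512.8)/2 × 3 = 1683.15
  [10.75→11.75]: (512.8+479.1)/2 × 1 = 495.95
  Sum = 5978.2875 ng/mL·h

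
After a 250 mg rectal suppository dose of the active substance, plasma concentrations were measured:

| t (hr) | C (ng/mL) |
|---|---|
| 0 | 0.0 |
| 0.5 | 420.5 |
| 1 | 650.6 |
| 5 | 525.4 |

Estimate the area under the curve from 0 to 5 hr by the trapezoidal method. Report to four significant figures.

AUC = 2725 ng/mL·hr

Trapezoidal AUC_0→5:
  [0→0.5]: (0.0+420.5)/2 × 0.5 = 105.125
  [0.5→1]: (420.5+650.6)/2 × 0.5 = 267.775
  [1→5]: (650.6+525.4)/2 × 4 = 2352.0
  Sum = 2724.9 ng/mL·hr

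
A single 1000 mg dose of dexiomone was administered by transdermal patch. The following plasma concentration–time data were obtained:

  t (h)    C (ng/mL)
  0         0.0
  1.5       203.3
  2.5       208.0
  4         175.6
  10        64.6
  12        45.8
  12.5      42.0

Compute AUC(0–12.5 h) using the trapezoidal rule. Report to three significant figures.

AUC = 1500 ng/mL·h

Trapezoidal AUC_0→12.5:
  [0→1.5]: (0.0+203.3)/2 × 1.5 = 152.475
  [1.5→2.5]: (203.3+208.0)/2 × 1 = 205.65
  [2.5→4]: (208.0+175.6)/2 × 1.5 = 287.7
  [4→10]: (175.6+64.6)/2 × 6 = 720.6
  [10→12]: (64.6+45.8)/2 × 2 = 110.4
  [12→12.5]: (45.8+42.0)/2 × 0.5 = 21.95
  Sum = 1498.775 ng/mL·h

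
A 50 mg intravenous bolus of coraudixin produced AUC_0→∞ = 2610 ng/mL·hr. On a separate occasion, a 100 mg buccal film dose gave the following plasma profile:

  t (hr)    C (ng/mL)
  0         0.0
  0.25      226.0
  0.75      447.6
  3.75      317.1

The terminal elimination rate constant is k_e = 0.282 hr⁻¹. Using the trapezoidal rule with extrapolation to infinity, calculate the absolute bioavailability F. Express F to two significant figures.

Trapezoidal AUC_0→3.75 (buccal film):
  [0→0.25]: (0.0+226.0)/2 × 0.25 = 28.25
  [0.25→0.75]: (226.0+447.6)/2 × 0.5 = 168.4
  [0.75→3.75]: (447.6+317.1)/2 × 3 = 1147.05
  Sum = 1343.7 ng/mL·hr
Tail: C_last/k_e = 317.1/0.282 = 1124.468
AUC_0→∞ (buccal film) = 1343.7 + 1124.468 = 2468.168 ng/mL·hr
F = (AUC_ev/D_ev)/(AUC_iv/D_iv) = (2468.168/100)/(2610/50) = 24.68168/52.2 = 0.4728

F = 0.47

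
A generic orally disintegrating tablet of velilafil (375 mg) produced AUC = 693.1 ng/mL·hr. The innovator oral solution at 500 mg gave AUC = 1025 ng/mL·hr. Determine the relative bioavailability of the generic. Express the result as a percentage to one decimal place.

F_rel = (AUC_test/D_test) / (AUC_ref/D_ref)
      = (693.1/375) / (1025/500)
      = 1.84827 / 2.05 = 0.9016 = 90.16%

F_rel = 90.2%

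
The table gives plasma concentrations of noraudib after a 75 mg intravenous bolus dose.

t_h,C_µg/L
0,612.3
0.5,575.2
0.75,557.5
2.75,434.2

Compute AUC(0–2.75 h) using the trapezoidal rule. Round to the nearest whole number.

AUC = 1430 µg/L·h

Trapezoidal AUC_0→2.75:
  [0→0.5]: (612.3+575.2)/2 × 0.5 = 296.875
  [0.5→0.75]: (575.2+557.5)/2 × 0.25 = 141.5875
  [0.75→2.75]: (557.5+434.2)/2 × 2 = 991.7
  Sum = 1430.1625 µg/L·h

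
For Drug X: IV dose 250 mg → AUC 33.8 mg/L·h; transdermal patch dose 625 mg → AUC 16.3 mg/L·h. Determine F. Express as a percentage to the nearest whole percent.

F = 19%

F = (AUC_ev / D_ev) / (AUC_iv / D_iv)
  = (16.3/625) / (33.8/250)
  = 0.02608 / 0.1352 = 0.1929
  = 19.29%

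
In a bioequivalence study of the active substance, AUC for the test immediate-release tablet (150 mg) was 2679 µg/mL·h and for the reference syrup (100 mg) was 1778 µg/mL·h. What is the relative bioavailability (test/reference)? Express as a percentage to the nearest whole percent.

F_rel = (AUC_test/D_test) / (AUC_ref/D_ref)
      = (2679/150) / (1778/100)
      = 17.86 / 17.78 = 1.0045 = 100.45%

F_rel = 100%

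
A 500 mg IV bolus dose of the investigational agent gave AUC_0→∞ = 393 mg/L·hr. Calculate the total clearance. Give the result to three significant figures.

CL = Dose_iv / AUC_0→∞
   = 500 / 393 = 1.27226 L/hr

CL = 1.27 L/hr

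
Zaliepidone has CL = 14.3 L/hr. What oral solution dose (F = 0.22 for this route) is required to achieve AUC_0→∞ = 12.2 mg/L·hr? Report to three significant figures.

Dose = 793 mg

Dose = CL × AUC_0→∞ / F
     = 14.3 × 12.2 / 0.22 = 793 mg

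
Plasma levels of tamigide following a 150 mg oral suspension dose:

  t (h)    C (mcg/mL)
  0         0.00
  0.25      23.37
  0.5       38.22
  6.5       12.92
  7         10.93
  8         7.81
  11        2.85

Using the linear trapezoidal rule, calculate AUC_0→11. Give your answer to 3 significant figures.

AUC = 195 mcg/mL·h

Trapezoidal AUC_0→11:
  [0→0.25]: (0.00+23.37)/2 × 0.25 = 2.92125
  [0.25→0.5]: (23.37+38.22)/2 × 0.25 = 7.69875
  [0.5→6.5]: (38.22+12.92)/2 × 6 = 153.42
  [6.5→7]: (12.92+10.93)/2 × 0.5 = 5.9625
  [7→8]: (10.93+7.81)/2 × 1 = 9.37
  [8→11]: (7.81+2.85)/2 × 3 = 15.99
  Sum = 195.3625 mcg/mL·h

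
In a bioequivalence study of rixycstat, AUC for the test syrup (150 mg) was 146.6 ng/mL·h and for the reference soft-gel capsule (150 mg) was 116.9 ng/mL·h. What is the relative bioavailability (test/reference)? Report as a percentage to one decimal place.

F_rel = 125.4%

F_rel = (AUC_test/D_test) / (AUC_ref/D_ref)
      = (146.6/150) / (116.9/150)
      = 0.977333 / 0.779333 = 1.2541 = 125.41%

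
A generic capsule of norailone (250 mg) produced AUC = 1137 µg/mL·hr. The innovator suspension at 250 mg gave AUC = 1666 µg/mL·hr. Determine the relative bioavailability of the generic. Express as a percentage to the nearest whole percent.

F_rel = 68%

F_rel = (AUC_test/D_test) / (AUC_ref/D_ref)
      = (1137/250) / (1666/250)
      = 4.548 / 6.664 = 0.6825 = 68.25%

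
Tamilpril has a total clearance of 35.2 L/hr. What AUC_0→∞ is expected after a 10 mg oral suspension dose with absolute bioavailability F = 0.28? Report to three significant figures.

AUC = 0.0795 mg/L·hr

AUC_0→∞ = F × Dose / CL
        = 0.28 × 10 / 35.2 = 0.0795455 mg/L·hr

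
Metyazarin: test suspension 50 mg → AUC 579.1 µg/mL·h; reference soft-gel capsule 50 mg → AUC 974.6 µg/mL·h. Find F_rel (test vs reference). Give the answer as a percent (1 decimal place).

F_rel = 59.4%

F_rel = (AUC_test/D_test) / (AUC_ref/D_ref)
      = (579.1/50) / (974.6/50)
      = 11.582 / 19.492 = 0.5942 = 59.42%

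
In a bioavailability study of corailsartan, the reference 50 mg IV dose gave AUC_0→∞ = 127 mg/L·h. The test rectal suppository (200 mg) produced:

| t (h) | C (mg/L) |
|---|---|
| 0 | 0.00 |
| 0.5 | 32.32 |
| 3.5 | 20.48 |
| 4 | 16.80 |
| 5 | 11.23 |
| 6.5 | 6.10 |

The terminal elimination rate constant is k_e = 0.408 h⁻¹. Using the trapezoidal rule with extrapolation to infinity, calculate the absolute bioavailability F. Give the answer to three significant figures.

Trapezoidal AUC_0→6.5 (rectal suppository):
  [0→0.5]: (0.00+32.32)/2 × 0.5 = 8.08
  [0.5→3.5]: (32.32+20.48)/2 × 3 = 79.2
  [3.5→4]: (20.48+16.80)/2 × 0.5 = 9.32
  [4→5]: (16.80+11.23)/2 × 1 = 14.015
  [5→6.5]: (11.23+6.10)/2 × 1.5 = 12.9975
  Sum = 123.6125 mg/L·h
Tail: C_last/k_e = 6.10/0.408 = 14.951
AUC_0→∞ (rectal suppository) = 123.6125 + 14.951 = 138.5635 mg/L·h
F = (AUC_ev/D_ev)/(AUC_iv/D_iv) = (138.5635/200)/(127/50) = 0.6928175/2.54 = 0.2728

F = 0.273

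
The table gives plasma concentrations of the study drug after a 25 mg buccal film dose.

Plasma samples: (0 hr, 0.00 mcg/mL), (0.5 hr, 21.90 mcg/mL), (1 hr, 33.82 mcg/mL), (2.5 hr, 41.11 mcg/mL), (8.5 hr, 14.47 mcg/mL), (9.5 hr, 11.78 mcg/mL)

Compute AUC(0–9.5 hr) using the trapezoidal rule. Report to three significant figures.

AUC = 255 mcg/mL·hr

Trapezoidal AUC_0→9.5:
  [0→0.5]: (0.00+21.90)/2 × 0.5 = 5.475
  [0.5→1]: (21.90+33.82)/2 × 0.5 = 13.93
  [1→2.5]: (33.82+41.11)/2 × 1.5 = 56.1975
  [2.5→8.5]: (41.11+14.47)/2 × 6 = 166.74
  [8.5→9.5]: (14.47+11.78)/2 × 1 = 13.125
  Sum = 255.4675 mcg/mL·hr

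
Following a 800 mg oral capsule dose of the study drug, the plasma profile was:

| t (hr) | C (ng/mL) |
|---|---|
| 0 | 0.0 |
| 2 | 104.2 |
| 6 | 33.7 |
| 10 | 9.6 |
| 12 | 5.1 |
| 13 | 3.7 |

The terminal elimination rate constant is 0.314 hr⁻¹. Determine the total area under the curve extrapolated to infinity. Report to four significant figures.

AUC = 497.5 ng/mL·hr

Trapezoidal AUC_0→13:
  [0→2]: (0.0+104.2)/2 × 2 = 104.2
  [2→6]: (104.2+33.7)/2 × 4 = 275.8
  [6→10]: (33.7+9.6)/2 × 4 = 86.6
  [10→12]: (9.6+5.1)/2 × 2 = 14.7
  [12→13]: (5.1+3.7)/2 × 1 = 4.4
  Sum = 485.7 ng/mL·hr
Extrapolated tail: C_last / k_e = 3.7 / 0.314 = 11.783
AUC_0→∞ = 485.7 + 11.783 = 497.483 ng/mL·hr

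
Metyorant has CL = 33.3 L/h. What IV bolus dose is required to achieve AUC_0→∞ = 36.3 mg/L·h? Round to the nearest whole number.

Dose_iv = CL × AUC_0→∞
     = 33.3 × 36.3 = 1208.79 mg

Dose = 1209 mg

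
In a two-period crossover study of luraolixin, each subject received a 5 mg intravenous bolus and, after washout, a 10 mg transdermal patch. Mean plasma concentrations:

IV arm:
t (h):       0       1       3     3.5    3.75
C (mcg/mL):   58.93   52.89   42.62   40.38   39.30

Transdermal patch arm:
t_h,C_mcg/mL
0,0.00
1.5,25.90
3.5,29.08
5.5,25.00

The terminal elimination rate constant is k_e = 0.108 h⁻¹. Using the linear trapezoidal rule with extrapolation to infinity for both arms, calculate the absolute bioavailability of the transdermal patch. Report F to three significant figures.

F = 0.330

Trapezoidal AUC_0→3.75 (IV):
  [0→1]: (58.93+52.89)/2 × 1 = 55.91
  [1→3]: (52.89+42.62)/2 × 2 = 95.51
  [3→3.5]: (42.62+40.38)/2 × 0.5 = 20.75
  [3.5→3.75]: (40.38+39.30)/2 × 0.25 = 9.96
  Sum = 182.13 mcg/mL·h
IV tail: 39.30/0.108 = 363.889; AUC_iv,0→∞ = 182.13 + 363.889 = 546.019 mcg/mL·h
Trapezoidal AUC_0→5.5 (transdermal patch):
  [0→1.5]: (0.00+25.90)/2 × 1.5 = 19.425
  [1.5→3.5]: (25.90+29.08)/2 × 2 = 54.98
  [3.5→5.5]: (29.08+25.00)/2 × 2 = 54.08
  Sum = 128.485 mcg/mL·h
transdermal patch tail: 25.00/0.108 = 231.481; AUC_ev,0→∞ = 128.485 + 231.481 = 359.966 mcg/mL·h
F = (AUC_ev/D_ev)/(AUC_iv/D_iv) = (359.966/10)/(546.019/5) = 35.9966/109.2038 = 0.3296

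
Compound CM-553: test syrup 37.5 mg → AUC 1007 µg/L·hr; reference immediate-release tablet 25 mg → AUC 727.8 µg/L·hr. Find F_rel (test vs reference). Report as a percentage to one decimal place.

F_rel = (AUC_test/D_test) / (AUC_ref/D_ref)
      = (1007/37.5) / (727.8/25)
      = 26.8533 / 29.112 = 0.9224 = 92.24%

F_rel = 92.2%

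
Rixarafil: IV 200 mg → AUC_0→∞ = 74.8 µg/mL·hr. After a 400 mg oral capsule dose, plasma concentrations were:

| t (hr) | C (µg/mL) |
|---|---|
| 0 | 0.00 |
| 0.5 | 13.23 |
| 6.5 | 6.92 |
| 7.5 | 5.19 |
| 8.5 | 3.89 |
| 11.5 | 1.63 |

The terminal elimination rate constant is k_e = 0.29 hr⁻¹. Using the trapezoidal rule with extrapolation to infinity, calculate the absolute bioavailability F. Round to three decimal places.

F = 0.590

Trapezoidal AUC_0→11.5 (oral capsule):
  [0→0.5]: (0.00+13.23)/2 × 0.5 = 3.3075
  [0.5→6.5]: (13.23+6.92)/2 × 6 = 60.45
  [6.5→7.5]: (6.92+5.19)/2 × 1 = 6.055
  [7.5→8.5]: (5.19+3.89)/2 × 1 = 4.54
  [8.5→11.5]: (3.89+1.63)/2 × 3 = 8.28
  Sum = 82.6325 µg/mL·hr
Tail: C_last/k_e = 1.63/0.29 = 5.621
AUC_0→∞ (oral capsule) = 82.6325 + 5.621 = 88.2535 µg/mL·hr
F = (AUC_ev/D_ev)/(AUC_iv/D_iv) = (88.2535/400)/(74.8/200) = 0.22063375/0.374 = 0.5899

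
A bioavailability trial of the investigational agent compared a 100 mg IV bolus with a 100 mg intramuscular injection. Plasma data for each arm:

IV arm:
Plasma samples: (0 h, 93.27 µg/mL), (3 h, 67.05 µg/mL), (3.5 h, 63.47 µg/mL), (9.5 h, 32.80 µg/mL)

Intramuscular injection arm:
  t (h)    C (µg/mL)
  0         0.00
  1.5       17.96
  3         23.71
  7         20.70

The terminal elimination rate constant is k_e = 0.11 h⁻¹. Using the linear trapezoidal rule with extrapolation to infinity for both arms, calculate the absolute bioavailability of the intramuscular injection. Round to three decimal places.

F = 0.374

Trapezoidal AUC_0→9.5 (IV):
  [0→3]: (93.27+67.05)/2 × 3 = 240.48
  [3→3.5]: (67.05+63.47)/2 × 0.5 = 32.63
  [3.5→9.5]: (63.47+32.80)/2 × 6 = 288.81
  Sum = 561.92 µg/mL·h
IV tail: 32.80/0.11 = 298.182; AUC_iv,0→∞ = 561.92 + 298.182 = 860.102 µg/mL·h
Trapezoidal AUC_0→7 (intramuscular injection):
  [0→1.5]: (0.00+17.96)/2 × 1.5 = 13.47
  [1.5→3]: (17.96+23.71)/2 × 1.5 = 31.2525
  [3→7]: (23.71+20.70)/2 × 4 = 88.82
  Sum = 133.5425 µg/mL·h
intramuscular injection tail: 20.70/0.11 = 188.182; AUC_ev,0→∞ = 133.5425 + 188.182 = 321.7245 µg/mL·h
F = (AUC_ev/D_ev)/(AUC_iv/D_iv) = (321.7245/100)/(860.102/100) = 3.217245/8.60102 = 0.3741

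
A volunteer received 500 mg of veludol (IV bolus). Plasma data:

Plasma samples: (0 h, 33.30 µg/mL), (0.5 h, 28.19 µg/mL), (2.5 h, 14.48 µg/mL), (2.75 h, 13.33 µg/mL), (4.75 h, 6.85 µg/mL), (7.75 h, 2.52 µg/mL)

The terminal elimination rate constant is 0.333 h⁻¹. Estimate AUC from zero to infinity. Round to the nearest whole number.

Trapezoidal AUC_0→7.75:
  [0→0.5]: (33.30+28.19)/2 × 0.5 = 15.3725
  [0.5→2.5]: (28.19+14.48)/2 × 2 = 42.67
  [2.5→2.75]: (14.48+13.33)/2 × 0.25 = 3.47625
  [2.75→4.75]: (13.33+6.85)/2 × 2 = 20.18
  [4.75→7.75]: (6.85+2.52)/2 × 3 = 14.055
  Sum = 95.75375 µg/mL·h
Extrapolated tail: C_last / k_e = 2.52 / 0.333 = 7.568
AUC_0→∞ = 95.75375 + 7.568 = 103.32175 µg/mL·h

AUC = 103 µg/mL·h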